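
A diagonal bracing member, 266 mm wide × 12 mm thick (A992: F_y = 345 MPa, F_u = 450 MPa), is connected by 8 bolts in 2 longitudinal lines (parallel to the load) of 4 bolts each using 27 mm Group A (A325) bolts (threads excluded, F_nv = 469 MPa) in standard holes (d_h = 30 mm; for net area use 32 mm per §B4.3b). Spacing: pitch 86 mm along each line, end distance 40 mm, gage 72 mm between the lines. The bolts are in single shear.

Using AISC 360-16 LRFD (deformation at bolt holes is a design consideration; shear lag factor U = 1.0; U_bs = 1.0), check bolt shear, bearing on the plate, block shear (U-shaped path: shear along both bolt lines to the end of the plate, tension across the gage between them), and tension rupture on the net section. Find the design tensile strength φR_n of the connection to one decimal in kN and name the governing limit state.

Bolt shear: A_b = π(27)²/4 = 572.56 mm². φR_n = 0.75 × 469 × 572.56 × 8 × 1 = 1611.2 kN.
Bearing (12 mm plate, F_u = 450 MPa): end bolts L_c = 40 − 30/2 = 25, R_n = min(1.2×25×12×450, 2.4×27×12×450) = 162 kN/bolt; interior L_c = 86 − 30 = 56, R_n = 349.92 kN/bolt. φR_n = 0.75 × (2×162 + 6×349.92) = 1817.6 kN.
Block shear: shear path 2×[40+3×86] = 2×298 mm, A_gv = 7152, A_nv = 2×(298 − 3.5×32)×12 = 4464 mm²; tension across gage: (72 − 1×32)×12 = 480 mm². R_n = min(0.6×450×4464, 0.6×345×7152) + 1.0×450×480 = min(1205.3, 1480.5) + 216 = 1421.3 kN. φR_n = 0.75 × 1421.3 = 1066.0 kN.
Tension rupture (net): A_n = (266 − 2×32)×12 = 2424 mm² (U = 1.0, A_e = A_n). φR_n = 0.75 × 450 × 2424 = 818.1 kN.
Governing: min(1611.2, 1817.6, 1066.0, 818.1) = 818.1 kN → net-section rupture.

818.1 kN (net-section rupture governs)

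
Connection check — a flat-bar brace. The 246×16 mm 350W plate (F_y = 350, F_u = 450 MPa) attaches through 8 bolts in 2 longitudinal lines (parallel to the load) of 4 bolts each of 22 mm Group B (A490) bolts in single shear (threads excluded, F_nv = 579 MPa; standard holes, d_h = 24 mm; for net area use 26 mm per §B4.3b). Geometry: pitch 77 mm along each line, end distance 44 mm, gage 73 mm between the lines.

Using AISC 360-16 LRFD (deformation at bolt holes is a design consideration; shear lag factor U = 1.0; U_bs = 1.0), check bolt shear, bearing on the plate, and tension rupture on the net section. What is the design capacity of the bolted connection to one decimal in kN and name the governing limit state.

Bolt shear: A_b = π(22)²/4 = 380.13 mm². φR_n = 0.75 × 579 × 380.13 × 8 × 1 = 1320.6 kN.
Bearing (16 mm plate, F_u = 450 MPa): end bolts L_c = 44 − 24/2 = 32, R_n = min(1.2×32×16×450, 2.4×22×16×450) = 276.48 kN/bolt; interior L_c = 77 − 24 = 53, R_n = 380.16 kN/bolt. φR_n = 0.75 × (2×276.48 + 6×380.16) = 2125.4 kN.
Tension rupture (net): A_n = (246 − 2×26)×16 = 3104 mm² (U = 1.0, A_e = A_n). φR_n = 0.75 × 450 × 3104 = 1047.6 kN.
Governing: min(1320.6, 2125.4, 1047.6) = 1047.6 kN → net-section rupture.

1047.6 kN (net-section rupture governs)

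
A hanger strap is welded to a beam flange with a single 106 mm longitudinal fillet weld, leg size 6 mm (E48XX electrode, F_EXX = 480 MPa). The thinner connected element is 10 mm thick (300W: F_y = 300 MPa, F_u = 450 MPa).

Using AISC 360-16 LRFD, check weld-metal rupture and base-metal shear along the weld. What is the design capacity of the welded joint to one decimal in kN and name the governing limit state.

97.1 kN (weld metal governs)

Weld metal: throat = 0.707×6 = 4.242 mm, L = 106 mm. φR_n = 0.75 × 0.6 × 480 × 4.242 × 106 = 97.1 kN.
Base metal shear (10 mm plate): yield φR_n = 1.0×0.6×300×10×106 = 190.8 kN; rupture φR_n = 0.75×0.6×450×10×106 = 214.7 kN; take 190.8 kN (yield).
Governing: min(97.1, 190.8) = 97.1 kN → weld metal.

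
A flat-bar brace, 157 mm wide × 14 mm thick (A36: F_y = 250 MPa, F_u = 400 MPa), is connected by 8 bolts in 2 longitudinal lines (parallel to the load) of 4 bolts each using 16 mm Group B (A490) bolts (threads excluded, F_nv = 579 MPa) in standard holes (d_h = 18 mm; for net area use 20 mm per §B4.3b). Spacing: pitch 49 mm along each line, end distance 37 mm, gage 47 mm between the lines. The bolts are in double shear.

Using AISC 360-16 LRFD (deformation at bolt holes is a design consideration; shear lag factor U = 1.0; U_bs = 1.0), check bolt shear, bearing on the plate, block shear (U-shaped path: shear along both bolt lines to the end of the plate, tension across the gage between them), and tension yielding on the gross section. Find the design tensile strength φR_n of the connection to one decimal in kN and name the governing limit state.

Bolt shear: A_b = π(16)²/4 = 201.06 mm². φR_n = 0.75 × 579 × 201.06 × 8 × 2 = 1397.0 kN.
Bearing (14 mm plate, F_u = 400 MPa): end bolts L_c = 37 − 18/2 = 28, R_n = min(1.2×28×14×400, 2.4×16×14×400) = 188.16 kN/bolt; interior L_c = 49 − 18 = 31, R_n = 208.32 kN/bolt. φR_n = 0.75 × (2×188.16 + 6×208.32) = 1219.7 kN.
Block shear: shear path 2×[37+3×49] = 2×184 mm, A_gv = 5152, A_nv = 2×(184 − 3.5×20)×14 = 3192 mm²; tension across gage: (47 − 1×20)×14 = 378 mm². R_n = min(0.6×400×3192, 0.6×250×5152) + 1.0×400×378 = min(766.08, 772.8) + 151.2 = 917.28 kN. φR_n = 0.75 × 917.28 = 688.0 kN.
Tension yield (gross): A_g = 157×14 = 2198 mm². φR_n = 0.90 × 250 × 2198 = 494.6 kN.
Governing: min(1397.0, 1219.7, 688.0, 494.6) = 494.6 kN → gross-section yield.

494.6 kN (gross-section yield governs)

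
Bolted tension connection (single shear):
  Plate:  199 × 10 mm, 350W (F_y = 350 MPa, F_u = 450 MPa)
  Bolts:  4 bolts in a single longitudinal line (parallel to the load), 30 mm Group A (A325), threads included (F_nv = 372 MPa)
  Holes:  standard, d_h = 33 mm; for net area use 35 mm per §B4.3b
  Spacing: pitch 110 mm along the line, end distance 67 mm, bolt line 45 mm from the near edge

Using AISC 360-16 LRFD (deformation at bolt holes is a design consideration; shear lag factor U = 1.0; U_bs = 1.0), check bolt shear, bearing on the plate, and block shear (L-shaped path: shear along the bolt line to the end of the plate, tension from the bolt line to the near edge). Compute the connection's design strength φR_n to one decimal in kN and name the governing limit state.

648.7 kN (block shear governs)

Bolt shear: A_b = π(30)²/4 = 706.86 mm². φR_n = 0.75 × 372 × 706.86 × 4 × 1 = 788.9 kN.
Bearing (10 mm plate, F_u = 450 MPa): end bolts L_c = 67 − 33/2 = 50.5, R_n = min(1.2×50.5×10×450, 2.4×30×10×450) = 272.7 kN/bolt; interior L_c = 110 − 33 = 77, R_n = 324 kN/bolt. φR_n = 0.75 × (1×272.7 + 3×324) = 933.5 kN.
Block shear: shear path 1×[67+3×110] = 1×397 mm, A_gv = 3970, A_nv = 1×(397 − 3.5×35)×10 = 2745 mm²; tension to near edge: (45 − 0.5×35)×10 = 275 mm². R_n = min(0.6×450×2745, 0.6×350×3970) + 1.0×450×275 = min(741.15, 833.7) + 123.75 = 864.9 kN. φR_n = 0.75 × 864.9 = 648.7 kN.
Governing: min(788.9, 933.5, 648.7) = 648.7 kN → block shear.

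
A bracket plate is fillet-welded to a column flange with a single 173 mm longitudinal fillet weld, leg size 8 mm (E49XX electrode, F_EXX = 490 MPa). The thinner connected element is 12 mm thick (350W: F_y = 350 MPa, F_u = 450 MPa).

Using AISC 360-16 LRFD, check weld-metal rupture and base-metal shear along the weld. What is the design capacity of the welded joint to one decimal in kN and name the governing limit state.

Weld metal: throat = 0.707×8 = 5.656 mm, L = 173 mm. φR_n = 0.75 × 0.6 × 490 × 5.656 × 173 = 215.8 kN.
Base metal shear (12 mm plate): yield φR_n = 1.0×0.6×350×12×173 = 436.0 kN; rupture φR_n = 0.75×0.6×450×12×173 = 420.4 kN; take 420.4 kN (rupture).
Governing: min(215.8, 420.4) = 215.8 kN → weld metal.

215.8 kN (weld metal governs)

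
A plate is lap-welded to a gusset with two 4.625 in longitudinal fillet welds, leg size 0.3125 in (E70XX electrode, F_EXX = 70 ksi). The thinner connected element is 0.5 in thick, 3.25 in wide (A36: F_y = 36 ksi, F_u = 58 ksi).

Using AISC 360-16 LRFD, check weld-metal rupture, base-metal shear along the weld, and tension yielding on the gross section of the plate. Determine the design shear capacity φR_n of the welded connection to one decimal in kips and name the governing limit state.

52.7 kips (gross-section yield governs)

Weld metal: throat = 0.707×0.3125 = 0.22094 in, L = 2×4.625 = 9.25 in. φR_n = 0.75 × 0.6 × 70 × 0.22094 × 9.25 = 64.4 kips.
Base metal shear (0.5 in plate): yield φR_n = 1.0×0.6×36×0.5×9.25 = 99.9 kips; rupture φR_n = 0.75×0.6×58×0.5×9.25 = 120.7 kips; take 99.9 kips (yield).
Tension yield (gross): A_g = 3.25×0.5 = 1.625 in². φR_n = 0.90 × 36 × 1.625 = 52.7 kips.
Governing: min(64.4, 99.9, 52.7) = 52.7 kips → gross-section yield.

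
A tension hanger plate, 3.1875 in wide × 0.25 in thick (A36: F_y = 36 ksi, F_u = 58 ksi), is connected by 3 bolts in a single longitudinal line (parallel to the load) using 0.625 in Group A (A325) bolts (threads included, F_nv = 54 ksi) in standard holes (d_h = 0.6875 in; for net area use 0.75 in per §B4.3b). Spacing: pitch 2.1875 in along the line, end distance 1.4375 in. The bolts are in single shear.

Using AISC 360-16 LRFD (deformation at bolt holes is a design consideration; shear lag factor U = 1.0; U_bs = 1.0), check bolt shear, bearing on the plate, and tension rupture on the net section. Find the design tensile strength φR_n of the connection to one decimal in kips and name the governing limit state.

Bolt shear: A_b = π(0.625)²/4 = 0.3068 in². φR_n = 0.75 × 54 × 0.3068 × 3 × 1 = 37.3 kips.
Bearing (0.25 in plate, F_u = 58 ksi): end bolts L_c = 1.4375 − 0.6875/2 = 1.09375, R_n = min(1.2×1.09375×0.25×58, 2.4×0.625×0.25×58) = 19.031 kips/bolt; interior L_c = 2.1875 − 0.6875 = 1.5, R_n = 21.75 kips/bolt. φR_n = 0.75 × (1×19.031 + 2×21.75) = 46.9 kips.
Tension rupture (net): A_n = (3.1875 − 1×0.75)×0.25 = 0.60938 in² (U = 1.0, A_e = A_n). φR_n = 0.75 × 58 × 0.60938 = 26.5 kips.
Governing: min(37.3, 46.9, 26.5) = 26.5 kips → net-section rupture.

26.5 kips (net-section rupture governs)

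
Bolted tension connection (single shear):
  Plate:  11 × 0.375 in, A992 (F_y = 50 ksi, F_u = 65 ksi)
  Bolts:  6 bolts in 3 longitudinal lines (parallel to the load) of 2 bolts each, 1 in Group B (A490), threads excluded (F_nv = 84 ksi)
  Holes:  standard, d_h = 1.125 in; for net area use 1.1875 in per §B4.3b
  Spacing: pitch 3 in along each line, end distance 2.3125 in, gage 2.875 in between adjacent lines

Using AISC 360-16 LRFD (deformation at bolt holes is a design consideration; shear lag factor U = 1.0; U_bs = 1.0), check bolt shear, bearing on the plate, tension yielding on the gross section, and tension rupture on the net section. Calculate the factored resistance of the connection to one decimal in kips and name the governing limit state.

Bolt shear: A_b = π(1)²/4 = 0.7854 in². φR_n = 0.75 × 84 × 0.7854 × 6 × 1 = 296.9 kips.
Bearing (0.375 in plate, F_u = 65 ksi): end bolts L_c = 2.3125 − 1.125/2 = 1.75, R_n = min(1.2×1.75×0.375×65, 2.4×1×0.375×65) = 51.188 kips/bolt; interior L_c = 3 − 1.125 = 1.875, R_n = 54.844 kips/bolt. φR_n = 0.75 × (3×51.188 + 3×54.844) = 238.6 kips.
Tension yield (gross): A_g = 11×0.375 = 4.125 in². φR_n = 0.90 × 50 × 4.125 = 185.6 kips.
Tension rupture (net): A_n = (11 − 3×1.1875)×0.375 = 2.7891 in² (U = 1.0, A_e = A_n). φR_n = 0.75 × 65 × 2.7891 = 136.0 kips.
Governing: min(296.9, 238.6, 185.6, 136.0) = 136.0 kips → net-section rupture.

136.0 kips (net-section rupture governs)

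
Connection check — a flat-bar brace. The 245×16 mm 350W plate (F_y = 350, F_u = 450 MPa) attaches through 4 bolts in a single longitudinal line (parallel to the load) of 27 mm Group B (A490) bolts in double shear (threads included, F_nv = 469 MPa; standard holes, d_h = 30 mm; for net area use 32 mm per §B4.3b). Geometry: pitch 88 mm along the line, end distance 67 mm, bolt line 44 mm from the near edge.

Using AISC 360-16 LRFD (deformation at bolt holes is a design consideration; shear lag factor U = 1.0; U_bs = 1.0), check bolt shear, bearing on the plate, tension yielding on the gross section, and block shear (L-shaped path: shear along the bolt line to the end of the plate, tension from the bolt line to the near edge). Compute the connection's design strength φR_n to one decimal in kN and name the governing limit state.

Bolt shear: A_b = π(27)²/4 = 572.56 mm². φR_n = 0.75 × 469 × 572.56 × 4 × 2 = 1611.2 kN.
Bearing (16 mm plate, F_u = 450 MPa): end bolts L_c = 67 − 30/2 = 52, R_n = min(1.2×52×16×450, 2.4×27×16×450) = 449.28 kN/bolt; interior L_c = 88 − 30 = 58, R_n = 466.56 kN/bolt. φR_n = 0.75 × (1×449.28 + 3×466.56) = 1386.7 kN.
Tension yield (gross): A_g = 245×16 = 3920 mm². φR_n = 0.90 × 350 × 3920 = 1234.8 kN.
Block shear: shear path 1×[67+3×88] = 1×331 mm, A_gv = 5296, A_nv = 1×(331 − 3.5×32)×16 = 3504 mm²; tension to near edge: (44 − 0.5×32)×16 = 448 mm². R_n = min(0.6×450×3504, 0.6×350×5296) + 1.0×450×448 = min(946.08, 1112.2) + 201.6 = 1147.7 kN. φR_n = 0.75 × 1147.7 = 860.8 kN.
Governing: min(1611.2, 1386.7, 1234.8, 860.8) = 860.8 kN → block shear.

860.8 kN (block shear governs)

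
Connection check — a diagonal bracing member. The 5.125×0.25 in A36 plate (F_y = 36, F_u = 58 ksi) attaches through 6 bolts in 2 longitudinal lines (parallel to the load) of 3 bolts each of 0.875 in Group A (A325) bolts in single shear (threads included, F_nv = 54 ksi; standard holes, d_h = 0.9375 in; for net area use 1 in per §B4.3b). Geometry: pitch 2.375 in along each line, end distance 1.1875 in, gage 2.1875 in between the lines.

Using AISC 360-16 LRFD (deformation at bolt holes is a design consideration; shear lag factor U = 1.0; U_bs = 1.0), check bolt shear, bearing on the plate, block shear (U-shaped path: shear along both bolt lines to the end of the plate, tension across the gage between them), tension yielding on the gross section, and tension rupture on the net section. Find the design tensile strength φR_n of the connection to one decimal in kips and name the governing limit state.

34.0 kips (net-section rupture governs)

Bolt shear: A_b = π(0.875)²/4 = 0.60132 in². φR_n = 0.75 × 54 × 0.60132 × 6 × 1 = 146.1 kips.
Bearing (0.25 in plate, F_u = 58 ksi): end bolts L_c = 1.1875 − 0.9375/2 = 0.71875, R_n = min(1.2×0.71875×0.25×58, 2.4×0.875×0.25×58) = 12.506 kips/bolt; interior L_c = 2.375 − 0.9375 = 1.4375, R_n = 25.013 kips/bolt. φR_n = 0.75 × (2×12.506 + 4×25.013) = 93.8 kips.
Block shear: shear path 2×[1.1875+2×2.375] = 2×5.9375 in, A_gv = 2.9688, A_nv = 2×(5.9375 − 2.5×1)×0.25 = 1.7188 in²; tension across gage: (2.1875 − 1×1)×0.25 = 0.29688 in². R_n = min(0.6×58×1.7188, 0.6×36×2.9688) + 1.0×58×0.29688 = min(59.814, 64.126) + 17.219 = 77.033 kips. φR_n = 0.75 × 77.033 = 57.8 kips.
Tension yield (gross): A_g = 5.125×0.25 = 1.2813 in². φR_n = 0.90 × 36 × 1.2813 = 41.5 kips.
Tension rupture (net): A_n = (5.125 − 2×1)×0.25 = 0.78125 in² (U = 1.0, A_e = A_n). φR_n = 0.75 × 58 × 0.78125 = 34.0 kips.
Governing: min(146.1, 93.8, 57.8, 41.5, 34.0) = 34.0 kips → net-section rupture.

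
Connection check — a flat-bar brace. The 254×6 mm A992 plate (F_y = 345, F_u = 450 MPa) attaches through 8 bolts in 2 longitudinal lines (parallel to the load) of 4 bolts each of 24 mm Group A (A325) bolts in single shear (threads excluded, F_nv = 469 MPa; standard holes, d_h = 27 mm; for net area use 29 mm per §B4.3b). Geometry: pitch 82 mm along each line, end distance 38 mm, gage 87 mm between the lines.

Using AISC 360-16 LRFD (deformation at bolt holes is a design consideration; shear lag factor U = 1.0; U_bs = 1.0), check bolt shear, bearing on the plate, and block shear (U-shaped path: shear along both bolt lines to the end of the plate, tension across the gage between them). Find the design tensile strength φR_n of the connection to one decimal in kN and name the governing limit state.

560.9 kN (block shear governs)

Bolt shear: A_b = π(24)²/4 = 452.39 mm². φR_n = 0.75 × 469 × 452.39 × 8 × 1 = 1273.0 kN.
Bearing (6 mm plate, F_u = 450 MPa): end bolts L_c = 38 − 27/2 = 24.5, R_n = min(1.2×24.5×6×450, 2.4×24×6×450) = 79.38 kN/bolt; interior L_c = 82 − 27 = 55, R_n = 155.52 kN/bolt. φR_n = 0.75 × (2×79.38 + 6×155.52) = 818.9 kN.
Block shear: shear path 2×[38+3×82] = 2×284 mm, A_gv = 3408, A_nv = 2×(284 − 3.5×29)×6 = 2190 mm²; tension across gage: (87 − 1×29)×6 = 348 mm². R_n = min(0.6×450×2190, 0.6×345×3408) + 1.0×450×348 = min(591.3, 705.46) + 156.6 = 747.9 kN. φR_n = 0.75 × 747.9 = 560.9 kN.
Governing: min(1273.0, 818.9, 560.9) = 560.9 kN → block shear.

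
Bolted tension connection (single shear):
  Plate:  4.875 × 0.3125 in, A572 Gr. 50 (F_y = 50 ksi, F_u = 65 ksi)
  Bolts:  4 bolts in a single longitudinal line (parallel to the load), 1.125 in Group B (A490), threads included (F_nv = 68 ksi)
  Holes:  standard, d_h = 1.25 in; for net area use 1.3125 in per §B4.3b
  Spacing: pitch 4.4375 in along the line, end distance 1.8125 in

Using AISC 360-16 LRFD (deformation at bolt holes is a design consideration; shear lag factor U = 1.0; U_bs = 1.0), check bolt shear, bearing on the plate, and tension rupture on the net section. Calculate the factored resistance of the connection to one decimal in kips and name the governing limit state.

54.3 kips (net-section rupture governs)

Bolt shear: A_b = π(1.125)²/4 = 0.99402 in². φR_n = 0.75 × 68 × 0.99402 × 4 × 1 = 202.8 kips.
Bearing (0.3125 in plate, F_u = 65 ksi): end bolts L_c = 1.8125 − 1.25/2 = 1.1875, R_n = min(1.2×1.1875×0.3125×65, 2.4×1.125×0.3125×65) = 28.945 kips/bolt; interior L_c = 4.4375 − 1.25 = 3.1875, R_n = 54.844 kips/bolt. φR_n = 0.75 × (1×28.945 + 3×54.844) = 145.1 kips.
Tension rupture (net): A_n = (4.875 − 1×1.3125)×0.3125 = 1.1133 in² (U = 1.0, A_e = A_n). φR_n = 0.75 × 65 × 1.1133 = 54.3 kips.
Governing: min(202.8, 145.1, 54.3) = 54.3 kips → net-section rupture.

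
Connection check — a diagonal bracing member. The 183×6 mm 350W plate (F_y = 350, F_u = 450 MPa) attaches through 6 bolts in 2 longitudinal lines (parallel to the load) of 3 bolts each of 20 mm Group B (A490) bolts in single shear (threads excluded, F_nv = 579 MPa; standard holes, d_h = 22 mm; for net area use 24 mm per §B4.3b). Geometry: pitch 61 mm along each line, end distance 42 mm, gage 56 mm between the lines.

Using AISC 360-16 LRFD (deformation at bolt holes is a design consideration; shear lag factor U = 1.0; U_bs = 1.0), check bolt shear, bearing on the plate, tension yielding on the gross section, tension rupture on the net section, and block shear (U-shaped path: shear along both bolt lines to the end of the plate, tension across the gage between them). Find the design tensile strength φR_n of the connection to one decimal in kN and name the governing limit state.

273.4 kN (net-section rupture governs)

Bolt shear: A_b = π(20)²/4 = 314.16 mm². φR_n = 0.75 × 579 × 314.16 × 6 × 1 = 818.5 kN.
Bearing (6 mm plate, F_u = 450 MPa): end bolts L_c = 42 − 22/2 = 31, R_n = min(1.2×31×6×450, 2.4×20×6×450) = 100.44 kN/bolt; interior L_c = 61 − 22 = 39, R_n = 126.36 kN/bolt. φR_n = 0.75 × (2×100.44 + 4×126.36) = 529.7 kN.
Tension yield (gross): A_g = 183×6 = 1098 mm². φR_n = 0.90 × 350 × 1098 = 345.9 kN.
Tension rupture (net): A_n = (183 − 2×24)×6 = 810 mm² (U = 1.0, A_e = A_n). φR_n = 0.75 × 450 × 810 = 273.4 kN.
Block shear: shear path 2×[42+2×61] = 2×164 mm, A_gv = 1968, A_nv = 2×(164 − 2.5×24)×6 = 1248 mm²; tension across gage: (56 − 1×24)×6 = 192 mm². R_n = min(0.6×450×1248, 0.6×350×1968) + 1.0×450×192 = min(336.96, 413.28) + 86.4 = 423.36 kN. φR_n = 0.75 × 423.36 = 317.5 kN.
Governing: min(818.5, 529.7, 345.9, 273.4, 317.5) = 273.4 kN → net-section rupture.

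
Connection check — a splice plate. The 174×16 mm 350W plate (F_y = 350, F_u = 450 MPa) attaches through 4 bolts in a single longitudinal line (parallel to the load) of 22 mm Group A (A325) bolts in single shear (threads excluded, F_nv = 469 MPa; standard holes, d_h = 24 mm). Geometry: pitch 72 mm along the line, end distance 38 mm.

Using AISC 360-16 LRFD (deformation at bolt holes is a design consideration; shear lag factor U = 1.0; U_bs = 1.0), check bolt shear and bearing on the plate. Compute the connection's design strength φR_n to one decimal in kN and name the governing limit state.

534.8 kN (bolt shear governs)

Bolt shear: A_b = π(22)²/4 = 380.13 mm². φR_n = 0.75 × 469 × 380.13 × 4 × 1 = 534.8 kN.
Bearing (16 mm plate, F_u = 450 MPa): end bolts L_c = 38 − 24/2 = 26, R_n = min(1.2×26×16×450, 2.4×22×16×450) = 224.64 kN/bolt; interior L_c = 72 − 24 = 48, R_n = 380.16 kN/bolt. φR_n = 0.75 × (1×224.64 + 3×380.16) = 1023.8 kN.
Governing: min(534.8, 1023.8) = 534.8 kN → bolt shear.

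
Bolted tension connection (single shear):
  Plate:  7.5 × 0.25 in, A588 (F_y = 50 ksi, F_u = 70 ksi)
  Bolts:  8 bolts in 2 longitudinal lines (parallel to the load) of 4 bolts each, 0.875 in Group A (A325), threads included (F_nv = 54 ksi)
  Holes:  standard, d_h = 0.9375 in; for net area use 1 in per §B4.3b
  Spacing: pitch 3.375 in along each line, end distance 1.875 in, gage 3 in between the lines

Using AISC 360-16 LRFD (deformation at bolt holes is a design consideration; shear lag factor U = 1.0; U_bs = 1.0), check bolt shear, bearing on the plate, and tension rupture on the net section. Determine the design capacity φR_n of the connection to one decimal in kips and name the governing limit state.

Bolt shear: A_b = π(0.875)²/4 = 0.60132 in². φR_n = 0.75 × 54 × 0.60132 × 8 × 1 = 194.8 kips.
Bearing (0.25 in plate, F_u = 70 ksi): end bolts L_c = 1.875 − 0.9375/2 = 1.40625, R_n = min(1.2×1.40625×0.25×70, 2.4×0.875×0.25×70) = 29.531 kips/bolt; interior L_c = 3.375 − 0.9375 = 2.4375, R_n = 36.75 kips/bolt. φR_n = 0.75 × (2×29.531 + 6×36.75) = 209.7 kips.
Tension rupture (net): A_n = (7.5 − 2×1)×0.25 = 1.375 in² (U = 1.0, A_e = A_n). φR_n = 0.75 × 70 × 1.375 = 72.2 kips.
Governing: min(194.8, 209.7, 72.2) = 72.2 kips → net-section rupture.

72.2 kips (net-section rupture governs)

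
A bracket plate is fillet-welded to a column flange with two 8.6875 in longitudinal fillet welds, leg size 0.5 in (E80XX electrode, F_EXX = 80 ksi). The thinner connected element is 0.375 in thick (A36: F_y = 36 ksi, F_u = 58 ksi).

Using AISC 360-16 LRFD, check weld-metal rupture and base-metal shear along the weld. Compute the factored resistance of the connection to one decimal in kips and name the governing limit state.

140.7 kips (base-metal shear governs)

Weld metal: throat = 0.707×0.5 = 0.3535 in, L = 2×8.6875 = 17.375 in. φR_n = 0.75 × 0.6 × 80 × 0.3535 × 17.375 = 221.1 kips.
Base metal shear (0.375 in plate): yield φR_n = 1.0×0.6×36×0.375×17.375 = 140.7 kips; rupture φR_n = 0.75×0.6×58×0.375×17.375 = 170.1 kips; take 140.7 kips (yield).
Governing: min(221.1, 140.7) = 140.7 kips → base-metal shear.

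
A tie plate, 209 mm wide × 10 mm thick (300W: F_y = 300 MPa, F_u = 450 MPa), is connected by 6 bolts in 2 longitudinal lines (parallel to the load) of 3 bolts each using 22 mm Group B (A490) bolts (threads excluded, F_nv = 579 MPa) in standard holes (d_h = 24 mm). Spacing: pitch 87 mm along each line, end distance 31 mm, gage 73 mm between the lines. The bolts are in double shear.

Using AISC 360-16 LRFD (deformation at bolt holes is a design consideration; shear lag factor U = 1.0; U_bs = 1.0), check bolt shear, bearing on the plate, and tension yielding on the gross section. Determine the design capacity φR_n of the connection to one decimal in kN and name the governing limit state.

564.3 kN (gross-section yield governs)

Bolt shear: A_b = π(22)²/4 = 380.13 mm². φR_n = 0.75 × 579 × 380.13 × 6 × 2 = 1980.9 kN.
Bearing (10 mm plate, F_u = 450 MPa): end bolts L_c = 31 − 24/2 = 19, R_n = min(1.2×19×10×450, 2.4×22×10×450) = 102.6 kN/bolt; interior L_c = 87 − 24 = 63, R_n = 237.6 kN/bolt. φR_n = 0.75 × (2×102.6 + 4×237.6) = 866.7 kN.
Tension yield (gross): A_g = 209×10 = 2090 mm². φR_n = 0.90 × 300 × 2090 = 564.3 kN.
Governing: min(1980.9, 866.7, 564.3) = 564.3 kN → gross-section yield.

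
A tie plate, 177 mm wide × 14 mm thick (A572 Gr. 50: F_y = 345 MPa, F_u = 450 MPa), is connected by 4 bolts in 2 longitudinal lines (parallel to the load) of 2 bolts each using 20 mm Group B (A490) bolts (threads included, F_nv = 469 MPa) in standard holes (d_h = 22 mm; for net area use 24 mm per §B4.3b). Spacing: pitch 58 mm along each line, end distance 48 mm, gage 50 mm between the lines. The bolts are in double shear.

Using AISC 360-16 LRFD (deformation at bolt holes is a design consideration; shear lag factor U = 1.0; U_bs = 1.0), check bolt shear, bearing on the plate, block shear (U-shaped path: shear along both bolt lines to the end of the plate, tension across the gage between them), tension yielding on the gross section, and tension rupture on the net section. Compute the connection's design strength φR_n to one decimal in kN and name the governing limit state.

519.8 kN (block shear governs)

Bolt shear: A_b = π(20)²/4 = 314.16 mm². φR_n = 0.75 × 469 × 314.16 × 4 × 2 = 884.0 kN.
Bearing (14 mm plate, F_u = 450 MPa): end bolts L_c = 48 − 22/2 = 37, R_n = min(1.2×37×14×450, 2.4×20×14×450) = 279.72 kN/bolt; interior L_c = 58 − 22 = 36, R_n = 272.16 kN/bolt. φR_n = 0.75 × (2×279.72 + 2×272.16) = 827.8 kN.
Block shear: shear path 2×[48+1×58] = 2×106 mm, A_gv = 2968, A_nv = 2×(106 − 1.5×24)×14 = 1960 mm²; tension across gage: (50 − 1×24)×14 = 364 mm². R_n = min(0.6×450×1960, 0.6×345×2968) + 1.0×450×364 = min(529.2, 614.38) + 163.8 = 693 kN. φR_n = 0.75 × 693 = 519.8 kN.
Tension yield (gross): A_g = 177×14 = 2478 mm². φR_n = 0.90 × 345 × 2478 = 769.4 kN.
Tension rupture (net): A_n = (177 − 2×24)×14 = 1806 mm² (U = 1.0, A_e = A_n). φR_n = 0.75 × 450 × 1806 = 609.5 kN.
Governing: min(884.0, 827.8, 519.8, 769.4, 609.5) = 519.8 kN → block shear.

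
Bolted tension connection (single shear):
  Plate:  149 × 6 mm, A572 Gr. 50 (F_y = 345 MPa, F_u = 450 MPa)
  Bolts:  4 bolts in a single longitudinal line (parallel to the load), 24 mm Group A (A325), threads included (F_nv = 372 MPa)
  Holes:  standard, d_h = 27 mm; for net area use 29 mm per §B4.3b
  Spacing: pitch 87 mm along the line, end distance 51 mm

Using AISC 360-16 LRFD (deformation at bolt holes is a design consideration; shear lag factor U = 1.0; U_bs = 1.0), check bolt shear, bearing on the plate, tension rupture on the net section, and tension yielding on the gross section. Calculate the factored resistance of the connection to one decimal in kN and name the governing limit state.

Bolt shear: A_b = π(24)²/4 = 452.39 mm². φR_n = 0.75 × 372 × 452.39 × 4 × 1 = 504.9 kN.
Bearing (6 mm plate, F_u = 450 MPa): end bolts L_c = 51 − 27/2 = 37.5, R_n = min(1.2×37.5×6×450, 2.4×24×6×450) = 121.5 kN/bolt; interior L_c = 87 − 27 = 60, R_n = 155.52 kN/bolt. φR_n = 0.75 × (1×121.5 + 3×155.52) = 441.0 kN.
Tension rupture (net): A_n = (149 − 1×29)×6 = 720 mm² (U = 1.0, A_e = A_n). φR_n = 0.75 × 450 × 720 = 243.0 kN.
Tension yield (gross): A_g = 149×6 = 894 mm². φR_n = 0.90 × 345 × 894 = 277.6 kN.
Governing: min(504.9, 441.0, 243.0, 277.6) = 243.0 kN → net-section rupture.

243.0 kN (net-section rupture governs)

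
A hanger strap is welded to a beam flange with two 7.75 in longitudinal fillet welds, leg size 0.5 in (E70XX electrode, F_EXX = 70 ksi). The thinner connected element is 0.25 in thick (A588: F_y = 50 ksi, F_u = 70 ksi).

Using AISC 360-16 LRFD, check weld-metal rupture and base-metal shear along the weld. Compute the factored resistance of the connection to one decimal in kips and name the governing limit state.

116.3 kips (base-metal shear governs)

Weld metal: throat = 0.707×0.5 = 0.3535 in, L = 2×7.75 = 15.5 in. φR_n = 0.75 × 0.6 × 70 × 0.3535 × 15.5 = 172.6 kips.
Base metal shear (0.25 in plate): yield φR_n = 1.0×0.6×50×0.25×15.5 = 116.3 kips; rupture φR_n = 0.75×0.6×70×0.25×15.5 = 122.1 kips; take 116.3 kips (yield).
Governing: min(172.6, 116.3) = 116.3 kips → base-metal shear.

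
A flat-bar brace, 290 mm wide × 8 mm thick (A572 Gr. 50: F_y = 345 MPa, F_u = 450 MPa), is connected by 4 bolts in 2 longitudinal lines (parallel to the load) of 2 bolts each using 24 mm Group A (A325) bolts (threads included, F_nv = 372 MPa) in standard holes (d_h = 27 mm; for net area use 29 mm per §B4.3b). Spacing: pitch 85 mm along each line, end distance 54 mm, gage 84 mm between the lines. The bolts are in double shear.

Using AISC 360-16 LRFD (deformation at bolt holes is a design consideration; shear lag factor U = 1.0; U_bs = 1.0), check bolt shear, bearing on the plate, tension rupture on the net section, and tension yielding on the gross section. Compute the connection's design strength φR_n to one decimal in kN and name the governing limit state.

573.5 kN (bearing governs)

Bolt shear: A_b = π(24)²/4 = 452.39 mm². φR_n = 0.75 × 372 × 452.39 × 4 × 2 = 1009.7 kN.
Bearing (8 mm plate, F_u = 450 MPa): end bolts L_c = 54 − 27/2 = 40.5, R_n = min(1.2×40.5×8×450, 2.4×24×8×450) = 174.96 kN/bolt; interior L_c = 85 − 27 = 58, R_n = 207.36 kN/bolt. φR_n = 0.75 × (2×174.96 + 2×207.36) = 573.5 kN.
Tension rupture (net): A_n = (290 − 2×29)×8 = 1856 mm² (U = 1.0, A_e = A_n). φR_n = 0.75 × 450 × 1856 = 626.4 kN.
Tension yield (gross): A_g = 290×8 = 2320 mm². φR_n = 0.90 × 345 × 2320 = 720.4 kN.
Governing: min(1009.7, 573.5, 626.4, 720.4) = 573.5 kN → bearing.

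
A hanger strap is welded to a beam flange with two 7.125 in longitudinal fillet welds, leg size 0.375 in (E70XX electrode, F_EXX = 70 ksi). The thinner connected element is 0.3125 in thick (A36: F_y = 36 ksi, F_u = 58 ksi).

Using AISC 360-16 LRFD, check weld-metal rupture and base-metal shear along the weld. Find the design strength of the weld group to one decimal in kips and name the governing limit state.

96.2 kips (base-metal shear governs)

Weld metal: throat = 0.707×0.375 = 0.26513 in, L = 2×7.125 = 14.25 in. φR_n = 0.75 × 0.6 × 70 × 0.26513 × 14.25 = 119.0 kips.
Base metal shear (0.3125 in plate): yield φR_n = 1.0×0.6×36×0.3125×14.25 = 96.2 kips; rupture φR_n = 0.75×0.6×58×0.3125×14.25 = 116.2 kips; take 96.2 kips (yield).
Governing: min(119.0, 96.2) = 96.2 kips → base-metal shear.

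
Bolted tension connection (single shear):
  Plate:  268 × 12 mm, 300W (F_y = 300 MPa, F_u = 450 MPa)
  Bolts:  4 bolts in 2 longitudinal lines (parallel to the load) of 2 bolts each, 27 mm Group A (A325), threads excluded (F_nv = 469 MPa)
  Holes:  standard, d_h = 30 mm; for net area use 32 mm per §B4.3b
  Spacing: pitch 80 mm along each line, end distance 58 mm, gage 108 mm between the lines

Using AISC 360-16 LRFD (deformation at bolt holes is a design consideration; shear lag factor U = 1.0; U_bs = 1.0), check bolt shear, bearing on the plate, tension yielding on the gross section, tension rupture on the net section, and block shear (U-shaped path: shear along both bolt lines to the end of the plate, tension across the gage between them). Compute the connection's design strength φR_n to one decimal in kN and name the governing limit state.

Bolt shear: A_b = π(27)²/4 = 572.56 mm². φR_n = 0.75 × 469 × 572.56 × 4 × 1 = 805.6 kN.
Bearing (12 mm plate, F_u = 450 MPa): end bolts L_c = 58 − 30/2 = 43, R_n = min(1.2×43×12×450, 2.4×27×12×450) = 278.64 kN/bolt; interior L_c = 80 − 30 = 50, R_n = 324 kN/bolt. φR_n = 0.75 × (2×278.64 + 2×324) = 904.0 kN.
Tension yield (gross): A_g = 268×12 = 3216 mm². φR_n = 0.90 × 300 × 3216 = 868.3 kN.
Tension rupture (net): A_n = (268 − 2×32)×12 = 2448 mm² (U = 1.0, A_e = A_n). φR_n = 0.75 × 450 × 2448 = 826.2 kN.
Block shear: shear path 2×[58+1×80] = 2×138 mm, A_gv = 3312, A_nv = 2×(138 − 1.5×32)×12 = 2160 mm²; tension across gage: (108 − 1×32)×12 = 912 mm². R_n = min(0.6×450×2160, 0.6×300×3312) + 1.0×450×912 = min(583.2, 596.16) + 410.4 = 993.6 kN. φR_n = 0.75 × 993.6 = 745.2 kN.
Governing: min(805.6, 904.0, 868.3, 826.2, 745.2) = 745.2 kN → block shear.

745.2 kN (block shear governs)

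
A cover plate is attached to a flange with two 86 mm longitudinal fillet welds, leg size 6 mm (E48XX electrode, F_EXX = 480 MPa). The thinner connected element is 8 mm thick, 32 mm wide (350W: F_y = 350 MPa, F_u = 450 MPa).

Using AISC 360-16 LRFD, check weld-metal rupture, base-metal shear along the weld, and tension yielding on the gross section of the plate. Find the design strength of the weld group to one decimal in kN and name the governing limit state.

Weld metal: throat = 0.707×6 = 4.242 mm, L = 2×86 = 172 mm. φR_n = 0.75 × 0.6 × 480 × 4.242 × 172 = 157.6 kN.
Base metal shear (8 mm plate): yield φR_n = 1.0×0.6×350×8×172 = 289.0 kN; rupture φR_n = 0.75×0.6×450×8×172 = 278.6 kN; take 278.6 kN (rupture).
Tension yield (gross): A_g = 32×8 = 256 mm². φR_n = 0.90 × 350 × 256 = 80.6 kN.
Governing: min(157.6, 278.6, 80.6) = 80.6 kN → gross-section yield.

80.6 kN (gross-section yield governs)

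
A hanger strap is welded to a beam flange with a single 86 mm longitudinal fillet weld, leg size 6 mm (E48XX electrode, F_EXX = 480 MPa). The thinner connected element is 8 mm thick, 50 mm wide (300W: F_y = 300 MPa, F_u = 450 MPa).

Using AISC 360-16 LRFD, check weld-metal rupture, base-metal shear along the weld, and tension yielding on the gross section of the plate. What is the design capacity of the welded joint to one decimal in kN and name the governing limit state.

78.8 kN (weld metal governs)

Weld metal: throat = 0.707×6 = 4.242 mm, L = 86 mm. φR_n = 0.75 × 0.6 × 480 × 4.242 × 86 = 78.8 kN.
Base metal shear (8 mm plate): yield φR_n = 1.0×0.6×300×8×86 = 123.8 kN; rupture φR_n = 0.75×0.6×450×8×86 = 139.3 kN; take 123.8 kN (yield).
Tension yield (gross): A_g = 50×8 = 400 mm². φR_n = 0.90 × 300 × 400 = 108.0 kN.
Governing: min(78.8, 123.8, 108.0) = 78.8 kN → weld metal.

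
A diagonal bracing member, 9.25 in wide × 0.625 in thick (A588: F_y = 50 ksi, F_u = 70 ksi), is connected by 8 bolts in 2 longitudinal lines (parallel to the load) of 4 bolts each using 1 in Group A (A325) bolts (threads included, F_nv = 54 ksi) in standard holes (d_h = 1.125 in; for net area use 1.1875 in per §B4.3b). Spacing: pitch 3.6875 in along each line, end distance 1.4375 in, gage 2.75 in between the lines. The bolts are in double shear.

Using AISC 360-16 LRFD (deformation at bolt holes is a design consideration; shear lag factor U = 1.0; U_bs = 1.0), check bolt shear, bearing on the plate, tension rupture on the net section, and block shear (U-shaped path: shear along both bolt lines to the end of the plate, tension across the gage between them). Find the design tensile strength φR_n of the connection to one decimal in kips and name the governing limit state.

Bolt shear: A_b = π(1)²/4 = 0.7854 in². φR_n = 0.75 × 54 × 0.7854 × 8 × 2 = 508.9 kips.
Bearing (0.625 in plate, F_u = 70 ksi): end bolts L_c = 1.4375 − 1.125/2 = 0.875, R_n = min(1.2×0.875×0.625×70, 2.4×1×0.625×70) = 45.938 kips/bolt; interior L_c = 3.6875 − 1.125 = 2.5625, R_n = 105 kips/bolt. φR_n = 0.75 × (2×45.938 + 6×105) = 541.4 kips.
Tension rupture (net): A_n = (9.25 − 2×1.1875)×0.625 = 4.2969 in² (U = 1.0, A_e = A_n). φR_n = 0.75 × 70 × 4.2969 = 225.6 kips.
Block shear: shear path 2×[1.4375+3×3.6875] = 2×12.5 in, A_gv = 15.625, A_nv = 2×(12.5 − 3.5×1.1875)×0.625 = 10.43 in²; tension across gage: (2.75 − 1×1.1875)×0.625 = 0.97656 in². R_n = min(0.6×70×10.43, 0.6×50×15.625) + 1.0×70×0.97656 = min(438.06, 468.75) + 68.359 = 506.42 kips. φR_n = 0.75 × 506.42 = 379.8 kips.
Governing: min(508.9, 541.4, 225.6, 379.8) = 225.6 kips → net-section rupture.

225.6 kips (net-section rupture governs)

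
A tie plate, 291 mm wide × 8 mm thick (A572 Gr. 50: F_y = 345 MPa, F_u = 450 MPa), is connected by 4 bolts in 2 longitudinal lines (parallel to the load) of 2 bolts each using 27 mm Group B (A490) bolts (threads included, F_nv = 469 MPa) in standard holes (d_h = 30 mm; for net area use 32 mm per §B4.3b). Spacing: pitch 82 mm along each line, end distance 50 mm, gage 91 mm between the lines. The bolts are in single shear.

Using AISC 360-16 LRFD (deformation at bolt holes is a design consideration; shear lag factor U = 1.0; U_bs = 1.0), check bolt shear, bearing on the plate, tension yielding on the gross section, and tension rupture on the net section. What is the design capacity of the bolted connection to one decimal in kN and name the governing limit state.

Bolt shear: A_b = π(27)²/4 = 572.56 mm². φR_n = 0.75 × 469 × 572.56 × 4 × 1 = 805.6 kN.
Bearing (8 mm plate, F_u = 450 MPa): end bolts L_c = 50 − 30/2 = 35, R_n = min(1.2×35×8×450, 2.4×27×8×450) = 151.2 kN/bolt; interior L_c = 82 − 30 = 52, R_n = 224.64 kN/bolt. φR_n = 0.75 × (2×151.2 + 2×224.64) = 563.8 kN.
Tension yield (gross): A_g = 291×8 = 2328 mm². φR_n = 0.90 × 345 × 2328 = 722.8 kN.
Tension rupture (net): A_n = (291 − 2×32)×8 = 1816 mm² (U = 1.0, A_e = A_n). φR_n = 0.75 × 450 × 1816 = 612.9 kN.
Governing: min(805.6, 563.8, 722.8, 612.9) = 563.8 kN → bearing.

563.8 kN (bearing governs)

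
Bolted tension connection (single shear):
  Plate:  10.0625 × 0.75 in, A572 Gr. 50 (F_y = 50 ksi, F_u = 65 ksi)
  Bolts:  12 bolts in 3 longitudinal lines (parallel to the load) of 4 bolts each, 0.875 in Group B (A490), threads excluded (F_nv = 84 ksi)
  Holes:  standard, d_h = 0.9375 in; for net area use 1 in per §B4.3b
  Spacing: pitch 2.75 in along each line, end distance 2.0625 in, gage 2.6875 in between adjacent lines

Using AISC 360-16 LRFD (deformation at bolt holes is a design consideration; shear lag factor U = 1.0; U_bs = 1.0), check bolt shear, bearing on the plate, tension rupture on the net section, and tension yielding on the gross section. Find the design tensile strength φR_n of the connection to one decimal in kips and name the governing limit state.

Bolt shear: A_b = π(0.875)²/4 = 0.60132 in². φR_n = 0.75 × 84 × 0.60132 × 12 × 1 = 454.6 kips.
Bearing (0.75 in plate, F_u = 65 ksi): end bolts L_c = 2.0625 − 0.9375/2 = 1.59375, R_n = min(1.2×1.59375×0.75×65, 2.4×0.875×0.75×65) = 93.234 kips/bolt; interior L_c = 2.75 − 0.9375 = 1.8125, R_n = 102.38 kips/bolt. φR_n = 0.75 × (3×93.234 + 9×102.38) = 900.8 kips.
Tension rupture (net): A_n = (10.0625 − 3×1)×0.75 = 5.2969 in² (U = 1.0, A_e = A_n). φR_n = 0.75 × 65 × 5.2969 = 258.2 kips.
Tension yield (gross): A_g = 10.0625×0.75 = 7.5469 in². φR_n = 0.90 × 50 × 7.5469 = 339.6 kips.
Governing: min(454.6, 900.8, 258.2, 339.6) = 258.2 kips → net-section rupture.

258.2 kips (net-section rupture governs)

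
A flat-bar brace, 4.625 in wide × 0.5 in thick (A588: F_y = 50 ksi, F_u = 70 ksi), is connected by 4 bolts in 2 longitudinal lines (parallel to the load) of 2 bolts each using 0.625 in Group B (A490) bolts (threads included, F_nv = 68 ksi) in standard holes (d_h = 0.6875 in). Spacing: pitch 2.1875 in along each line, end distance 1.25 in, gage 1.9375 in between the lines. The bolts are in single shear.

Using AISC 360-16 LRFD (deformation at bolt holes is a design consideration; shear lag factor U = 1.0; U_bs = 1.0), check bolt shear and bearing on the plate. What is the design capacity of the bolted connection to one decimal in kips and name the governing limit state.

Bolt shear: A_b = π(0.625)²/4 = 0.3068 in². φR_n = 0.75 × 68 × 0.3068 × 4 × 1 = 62.6 kips.
Bearing (0.5 in plate, F_u = 70 ksi): end bolts L_c = 1.25 − 0.6875/2 = 0.90625, R_n = min(1.2×0.90625×0.5×70, 2.4×0.625×0.5×70) = 38.063 kips/bolt; interior L_c = 2.1875 − 0.6875 = 1.5, R_n = 52.5 kips/bolt. φR_n = 0.75 × (2×38.063 + 2×52.5) = 135.8 kips.
Governing: min(62.6, 135.8) = 62.6 kips → bolt shear.

62.6 kips (bolt shear governs)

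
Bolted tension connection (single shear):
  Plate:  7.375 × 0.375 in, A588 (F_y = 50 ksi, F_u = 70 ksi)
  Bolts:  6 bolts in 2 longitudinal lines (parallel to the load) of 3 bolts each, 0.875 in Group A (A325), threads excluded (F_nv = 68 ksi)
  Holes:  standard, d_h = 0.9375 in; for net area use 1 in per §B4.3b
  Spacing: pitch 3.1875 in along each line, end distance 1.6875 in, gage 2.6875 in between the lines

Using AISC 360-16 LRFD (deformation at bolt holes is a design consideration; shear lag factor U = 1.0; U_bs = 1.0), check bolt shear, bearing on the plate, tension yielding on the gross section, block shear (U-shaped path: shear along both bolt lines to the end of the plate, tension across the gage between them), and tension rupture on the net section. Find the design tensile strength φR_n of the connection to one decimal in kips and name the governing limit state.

105.8 kips (net-section rupture governs)

Bolt shear: A_b = π(0.875)²/4 = 0.60132 in². φR_n = 0.75 × 68 × 0.60132 × 6 × 1 = 184.0 kips.
Bearing (0.375 in plate, F_u = 70 ksi): end bolts L_c = 1.6875 − 0.9375/2 = 1.21875, R_n = min(1.2×1.21875×0.375×70, 2.4×0.875×0.375×70) = 38.391 kips/bolt; interior L_c = 3.1875 − 0.9375 = 2.25, R_n = 55.125 kips/bolt. φR_n = 0.75 × (2×38.391 + 4×55.125) = 223.0 kips.
Tension yield (gross): A_g = 7.375×0.375 = 2.7656 in². φR_n = 0.90 × 50 × 2.7656 = 124.5 kips.
Block shear: shear path 2×[1.6875+2×3.1875] = 2×8.0625 in, A_gv = 6.0469, A_nv = 2×(8.0625 − 2.5×1)×0.375 = 4.1719 in²; tension across gage: (2.6875 − 1×1)×0.375 = 0.63281 in². R_n = min(0.6×70×4.1719, 0.6×50×6.0469) + 1.0×70×0.63281 = min(175.22, 181.41) + 44.297 = 219.52 kips. φR_n = 0.75 × 219.52 = 164.6 kips.
Tension rupture (net): A_n = (7.375 − 2×1)×0.375 = 2.0156 in² (U = 1.0, A_e = A_n). φR_n = 0.75 × 70 × 2.0156 = 105.8 kips.
Governing: min(184.0, 223.0, 124.5, 164.6, 105.8) = 105.8 kips → net-section rupture.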